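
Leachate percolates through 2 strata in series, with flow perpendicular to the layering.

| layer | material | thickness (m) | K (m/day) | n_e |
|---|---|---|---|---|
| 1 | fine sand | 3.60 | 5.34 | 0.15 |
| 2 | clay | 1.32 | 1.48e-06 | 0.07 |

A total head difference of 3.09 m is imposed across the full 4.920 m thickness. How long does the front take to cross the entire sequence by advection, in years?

500

With flow normal to the layers, continuity requires the same specific discharge q through every layer.
Σ(b_i/K_i) = 3.60/5.34 + 1.32/1.48e-06 = 8.919e+05 d.
q = Δh / Σ(b_i/K_i) = 3.09 / 8.919e+05 = 3.465e-06 m/day.
In each layer the seepage velocity is v_i = q/n_i, so the layer transit time is t_i = b_i·n_i / q:
  layer 1 (fine sand): t_1 = 3.60 × 0.15 / 3.465e-06 = 1.559e+05 d
  layer 2 (clay): t_2 = 1.32 × 0.07 / 3.465e-06 = 26670 d
Total t = Σ t_i = 1.825e+05 days = 499.8 years.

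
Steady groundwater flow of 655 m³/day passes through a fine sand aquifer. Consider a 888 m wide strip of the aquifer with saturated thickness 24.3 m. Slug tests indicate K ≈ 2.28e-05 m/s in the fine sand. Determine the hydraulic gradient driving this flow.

Convert K: 2.28e-05 m/s × 86400 = 1.970 m/day.
Cross-sectional area A = 888 × 24.3 = 21578 m².
From Q = K·A·i, i = Q / (K·A) = 655 / (1.970 × 21578) = 0.01541.

0.0154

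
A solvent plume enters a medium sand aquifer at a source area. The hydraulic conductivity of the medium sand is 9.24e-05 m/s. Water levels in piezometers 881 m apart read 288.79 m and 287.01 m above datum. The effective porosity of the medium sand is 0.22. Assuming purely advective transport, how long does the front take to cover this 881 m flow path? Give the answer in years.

32.9

Convert K: 9.24e-05 m/s × 86400 = 7.983 m/day.
Hydraulic gradient i = (288.79 − 287.01) / 881 = 1.78 / 881 = 0.002020.
Darcy flux q = K · i = 7.983 × 0.002020 = 0.01613 m/day.
Seepage velocity v = q / n_e = 0.01613 / 0.22 = 0.07332 m/day.
Travel time t = L / v = 881 / 0.07332 = 12016 days = 32.90 years.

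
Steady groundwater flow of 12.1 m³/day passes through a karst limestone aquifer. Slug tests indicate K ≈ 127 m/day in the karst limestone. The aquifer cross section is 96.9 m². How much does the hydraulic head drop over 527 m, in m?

0.518

From Q = K·A·i, i = Q / (K·A) = 12.1 / (127.0 × 96.90) = 0.0009832.
Head loss Δh = i · L = 0.0009832 × 527 = 0.5182 m.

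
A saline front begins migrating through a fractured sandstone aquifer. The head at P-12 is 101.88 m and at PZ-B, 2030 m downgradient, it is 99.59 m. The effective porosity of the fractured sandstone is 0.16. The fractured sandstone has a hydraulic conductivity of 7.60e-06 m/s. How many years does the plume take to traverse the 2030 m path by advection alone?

1200

Convert K: 7.60e-06 m/s × 86400 = 0.6566 m/day.
Hydraulic gradient i = (101.88 − 99.59) / 2030 = 2.29 / 2030 = 0.001128.
Darcy flux q = K · i = 0.6566 × 0.001128 = 0.0007407 m/day.
Seepage velocity v = q / n_e = 0.0007407 / 0.16 = 0.004630 m/day.
Travel time t = L / v = 2030 / 0.004630 = 4.385e+05 days = 1200 years.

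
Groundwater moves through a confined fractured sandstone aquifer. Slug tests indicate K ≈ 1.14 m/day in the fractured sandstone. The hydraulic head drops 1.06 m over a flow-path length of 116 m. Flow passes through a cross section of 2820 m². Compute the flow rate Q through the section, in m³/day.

29.4

Hydraulic gradient i = Δh / L = 1.06 / 116 = 0.009138.
Darcy's law: Q = K · A · i = 1.140 × 2820 × 0.009138 = 29.38 m³/day.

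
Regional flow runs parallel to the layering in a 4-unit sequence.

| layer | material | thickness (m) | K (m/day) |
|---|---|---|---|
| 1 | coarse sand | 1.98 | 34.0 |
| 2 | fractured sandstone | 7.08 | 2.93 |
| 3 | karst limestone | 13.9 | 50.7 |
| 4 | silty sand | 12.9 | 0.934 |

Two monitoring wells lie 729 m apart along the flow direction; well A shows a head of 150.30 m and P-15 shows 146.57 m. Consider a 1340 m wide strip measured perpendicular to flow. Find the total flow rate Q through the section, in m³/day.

5520

Flow is parallel to layering, so each bed carries its own Darcy discharge and the transmissivities add.
Σ(K_i·b_i) = 34.0×1.98 + 2.93×7.08 + 50.7×13.9 + 0.934×12.9 = 804.8 m²/day.
Hydraulic gradient i = (150.30 − 146.57) / 729 = 3.73 / 729 = 0.005117.
Q = Σ(K_i·b_i) · W · i = 804.8 × 1340 × 0.005117 = 5518 m³/day.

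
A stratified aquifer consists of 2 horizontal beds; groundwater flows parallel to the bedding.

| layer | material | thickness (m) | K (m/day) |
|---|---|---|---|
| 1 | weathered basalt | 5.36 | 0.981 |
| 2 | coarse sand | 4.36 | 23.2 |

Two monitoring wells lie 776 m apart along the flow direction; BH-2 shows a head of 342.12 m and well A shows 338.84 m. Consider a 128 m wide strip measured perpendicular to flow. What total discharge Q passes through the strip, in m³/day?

57.6

Flow is parallel to layering, so each bed carries its own Darcy discharge and the transmissivities add.
Σ(K_i·b_i) = 0.981×5.36 + 23.2×4.36 = 106.4 m²/day.
Hydraulic gradient i = (342.12 − 338.84) / 776 = 3.28 / 776 = 0.004227.
Q = Σ(K_i·b_i) · W · i = 106.4 × 128 × 0.004227 = 57.57 m³/day.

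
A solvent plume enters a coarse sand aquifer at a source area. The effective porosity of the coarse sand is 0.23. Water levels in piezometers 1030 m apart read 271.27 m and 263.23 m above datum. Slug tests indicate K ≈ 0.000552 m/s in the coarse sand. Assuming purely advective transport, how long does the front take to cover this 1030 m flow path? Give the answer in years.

Convert K: 0.000552 m/s × 86400 = 47.69 m/day.
Hydraulic gradient i = (271.27 − 263.23) / 1030 = 8.04 / 1030 = 0.007806.
Darcy flux q = K · i = 47.69 × 0.007806 = 0.3723 m/day.
Seepage velocity v = q / n_e = 0.3723 / 0.23 = 1.619 m/day.
Travel time t = L / v = 1030 / 1.619 = 636.3 days = 1.742 years.

1.74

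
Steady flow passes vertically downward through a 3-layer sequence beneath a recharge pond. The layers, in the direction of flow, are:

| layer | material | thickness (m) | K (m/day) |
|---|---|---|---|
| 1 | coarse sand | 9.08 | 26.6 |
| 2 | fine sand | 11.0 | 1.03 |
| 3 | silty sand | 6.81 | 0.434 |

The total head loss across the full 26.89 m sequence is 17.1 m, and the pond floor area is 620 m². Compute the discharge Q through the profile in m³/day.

Flow is perpendicular to layering, so the layers act in series and the equivalent K is the thickness-weighted harmonic mean.
Total thickness L = 9.08 + 11.0 + 6.81 = 26.89 m.
Σ(b_i/K_i) = 9.08/26.6 + 11.0/1.03 + 6.81/0.434 = 26.71 d.
K_eq = L / Σ(b_i/K_i) = 26.89 / 26.71 = 1.007 m/day.
Q = K_eq · A · (Δh/L) = 1.007 × 620 × (17.1/26.89) = 396.9 m³/day.

397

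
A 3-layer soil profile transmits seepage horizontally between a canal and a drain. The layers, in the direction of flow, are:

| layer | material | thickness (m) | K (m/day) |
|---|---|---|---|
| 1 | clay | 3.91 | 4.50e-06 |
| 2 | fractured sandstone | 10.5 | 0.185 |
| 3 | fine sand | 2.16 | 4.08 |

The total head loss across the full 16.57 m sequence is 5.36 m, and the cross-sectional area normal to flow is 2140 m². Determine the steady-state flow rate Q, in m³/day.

Flow is perpendicular to layering, so the layers act in series and the equivalent K is the thickness-weighted harmonic mean.
Total thickness L = 3.91 + 10.5 + 2.16 = 16.57 m.
Σ(b_i/K_i) = 3.91/4.50e-06 + 10.5/0.185 + 2.16/4.08 = 8.689e+05 d.
K_eq = L / Σ(b_i/K_i) = 16.57 / 8.689e+05 = 1.907e-05 m/day.
Q = K_eq · A · (Δh/L) = 1.907e-05 × 2140 × (5.36/16.57) = 0.01320 m³/day.

0.0132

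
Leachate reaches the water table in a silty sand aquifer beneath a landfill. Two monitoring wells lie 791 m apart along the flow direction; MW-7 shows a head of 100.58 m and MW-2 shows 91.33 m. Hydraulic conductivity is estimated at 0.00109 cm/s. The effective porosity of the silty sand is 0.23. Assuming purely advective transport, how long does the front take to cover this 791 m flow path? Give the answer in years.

45.2

Convert K: 0.00109 cm/s × 864 = 0.9418 m/day.
Hydraulic gradient i = (100.58 − 91.33) / 791 = 9.25 / 791 = 0.01169.
Darcy flux q = K · i = 0.9418 × 0.01169 = 0.01101 m/day.
Seepage velocity v = q / n_e = 0.01101 / 0.23 = 0.04788 m/day.
Travel time t = L / v = 791 / 0.04788 = 16520 days = 45.23 years.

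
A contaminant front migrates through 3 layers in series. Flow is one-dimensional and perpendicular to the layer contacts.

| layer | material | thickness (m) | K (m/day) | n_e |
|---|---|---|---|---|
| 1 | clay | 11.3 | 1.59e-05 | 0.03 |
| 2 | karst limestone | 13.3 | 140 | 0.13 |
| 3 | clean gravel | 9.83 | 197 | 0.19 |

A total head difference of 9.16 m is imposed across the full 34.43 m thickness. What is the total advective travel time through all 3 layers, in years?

836

With flow normal to the layers, continuity requires the same specific discharge q through every layer.
Σ(b_i/K_i) = 11.3/1.59e-05 + 13.3/140 + 9.83/197 = 7.107e+05 d.
q = Δh / Σ(b_i/K_i) = 9.16 / 7.107e+05 = 1.289e-05 m/day.
In each layer the seepage velocity is v_i = q/n_i, so the layer transit time is t_i = b_i·n_i / q:
  layer 1 (clay): t_1 = 11.3 × 0.03 / 1.289e-05 = 26302 d
  layer 2 (karst limestone): t_2 = 13.3 × 0.13 / 1.289e-05 = 1.341e+05 d
  layer 3 (clean gravel): t_3 = 9.83 × 0.19 / 1.289e-05 = 1.449e+05 d
Total t = Σ t_i = 3.054e+05 days = 836.0 years.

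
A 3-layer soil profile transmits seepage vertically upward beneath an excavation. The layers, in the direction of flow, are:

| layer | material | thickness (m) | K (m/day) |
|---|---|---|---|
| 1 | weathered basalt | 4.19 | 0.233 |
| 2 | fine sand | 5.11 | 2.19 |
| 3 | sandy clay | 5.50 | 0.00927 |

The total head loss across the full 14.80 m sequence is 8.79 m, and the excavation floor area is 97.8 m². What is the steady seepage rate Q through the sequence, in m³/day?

Flow is perpendicular to layering, so the layers act in series and the equivalent K is the thickness-weighted harmonic mean.
Total thickness L = 4.19 + 5.11 + 5.50 = 14.80 m.
Σ(b_i/K_i) = 4.19/0.233 + 5.11/2.19 + 5.50/0.00927 = 613.6 d.
K_eq = L / Σ(b_i/K_i) = 14.80 / 613.6 = 0.02412 m/day.
Q = K_eq · A · (Δh/L) = 0.02412 × 97.8 × (8.79/14.80) = 1.401 m³/day.

1.40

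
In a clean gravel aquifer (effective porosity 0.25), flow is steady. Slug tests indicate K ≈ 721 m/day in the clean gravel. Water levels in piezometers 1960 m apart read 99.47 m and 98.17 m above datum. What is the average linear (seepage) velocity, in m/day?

1.91

Hydraulic gradient i = (99.47 − 98.17) / 1960 = 1.3 / 1960 = 0.0006633.
Darcy flux q = K · i = 721.0 × 0.0006633 = 0.4782 m/day.
Seepage velocity v = q / n_e = 0.4782 / 0.25 = 1.913 m/day.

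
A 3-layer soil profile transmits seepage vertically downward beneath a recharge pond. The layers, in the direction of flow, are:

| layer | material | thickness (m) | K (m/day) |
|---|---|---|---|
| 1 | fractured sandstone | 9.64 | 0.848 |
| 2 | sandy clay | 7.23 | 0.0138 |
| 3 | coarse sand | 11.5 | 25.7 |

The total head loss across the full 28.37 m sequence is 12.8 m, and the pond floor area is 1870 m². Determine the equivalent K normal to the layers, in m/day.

Flow is perpendicular to layering, so the layers act in series and the equivalent K is the thickness-weighted harmonic mean.
Total thickness L = 9.64 + 7.23 + 11.5 = 28.37 m.
Σ(b_i/K_i) = 9.64/0.848 + 7.23/0.0138 + 11.5/25.7 = 535.7 d.
K_eq = L / Σ(b_i/K_i) = 28.37 / 535.7 = 0.05296 m/day.

0.0530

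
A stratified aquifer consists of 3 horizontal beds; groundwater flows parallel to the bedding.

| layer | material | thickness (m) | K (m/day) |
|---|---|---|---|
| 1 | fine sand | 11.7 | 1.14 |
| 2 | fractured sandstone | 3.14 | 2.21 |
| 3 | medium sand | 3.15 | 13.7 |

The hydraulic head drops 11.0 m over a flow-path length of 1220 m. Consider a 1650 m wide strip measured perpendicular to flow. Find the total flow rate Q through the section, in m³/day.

Flow is parallel to layering, so each bed carries its own Darcy discharge and the transmissivities add.
Σ(K_i·b_i) = 1.14×11.7 + 2.21×3.14 + 13.7×3.15 = 63.43 m²/day.
Hydraulic gradient i = Δh / L = 11.0 / 1220 = 0.009016.
Q = Σ(K_i·b_i) · W · i = 63.43 × 1650 × 0.009016 = 943.7 m³/day.

944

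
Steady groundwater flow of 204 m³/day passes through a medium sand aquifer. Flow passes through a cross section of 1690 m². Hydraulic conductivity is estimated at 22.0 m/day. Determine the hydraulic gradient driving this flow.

From Q = K·A·i, i = Q / (K·A) = 204 / (22.00 × 1690) = 0.005487.

0.00549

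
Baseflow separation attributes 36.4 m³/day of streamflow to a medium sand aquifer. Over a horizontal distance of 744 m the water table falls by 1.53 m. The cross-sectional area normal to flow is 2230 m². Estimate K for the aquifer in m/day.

7.94

Hydraulic gradient i = Δh / L = 1.53 / 744 = 0.002056.
From Q = K·A·i, K = Q / (A·i) = 36.4 / (2230 × 0.002056) = 7.937 m/day.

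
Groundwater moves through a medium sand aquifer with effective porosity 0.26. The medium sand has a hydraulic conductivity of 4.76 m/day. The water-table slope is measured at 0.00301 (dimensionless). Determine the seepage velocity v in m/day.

Hydraulic gradient i = 0.00301.
Darcy flux q = K · i = 4.760 × 0.003010 = 0.01433 m/day.
Seepage velocity v = q / n_e = 0.01433 / 0.26 = 0.05511 m/day.

0.0551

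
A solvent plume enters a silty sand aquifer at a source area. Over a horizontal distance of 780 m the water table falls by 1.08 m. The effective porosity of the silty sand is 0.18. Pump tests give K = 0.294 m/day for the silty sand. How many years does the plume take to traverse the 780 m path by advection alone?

944

Hydraulic gradient i = Δh / L = 1.08 / 780 = 0.001385.
Darcy flux q = K · i = 0.2940 × 0.001385 = 0.0004071 m/day.
Seepage velocity v = q / n_e = 0.0004071 / 0.18 = 0.002262 m/day.
Travel time t = L / v = 780 / 0.002262 = 3.449e+05 days = 944.3 years.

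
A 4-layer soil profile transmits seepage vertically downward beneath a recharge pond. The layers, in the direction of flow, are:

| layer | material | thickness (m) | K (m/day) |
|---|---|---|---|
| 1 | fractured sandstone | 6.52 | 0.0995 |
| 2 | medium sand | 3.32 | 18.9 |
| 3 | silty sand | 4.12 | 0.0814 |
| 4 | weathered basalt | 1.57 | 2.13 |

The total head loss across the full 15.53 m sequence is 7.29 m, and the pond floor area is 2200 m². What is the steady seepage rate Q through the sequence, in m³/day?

137

Flow is perpendicular to layering, so the layers act in series and the equivalent K is the thickness-weighted harmonic mean.
Total thickness L = 6.52 + 3.32 + 4.12 + 1.57 = 15.53 m.
Σ(b_i/K_i) = 6.52/0.0995 + 3.32/18.9 + 4.12/0.0814 + 1.57/2.13 = 117.1 d.
K_eq = L / Σ(b_i/K_i) = 15.53 / 117.1 = 0.1327 m/day.
Q = K_eq · A · (Δh/L) = 0.1327 × 2200 × (7.29/15.53) = 137.0 m³/day.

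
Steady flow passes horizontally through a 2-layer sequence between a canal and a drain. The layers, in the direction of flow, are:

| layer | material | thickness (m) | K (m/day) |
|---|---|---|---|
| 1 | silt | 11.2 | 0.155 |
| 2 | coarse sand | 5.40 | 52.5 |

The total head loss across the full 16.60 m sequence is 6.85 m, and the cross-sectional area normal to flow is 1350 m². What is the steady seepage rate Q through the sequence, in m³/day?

128

Flow is perpendicular to layering, so the layers act in series and the equivalent K is the thickness-weighted harmonic mean.
Total thickness L = 11.2 + 5.40 = 16.60 m.
Σ(b_i/K_i) = 11.2/0.155 + 5.40/52.5 = 72.36 d.
K_eq = L / Σ(b_i/K_i) = 16.60 / 72.36 = 0.2294 m/day.
Q = K_eq · A · (Δh/L) = 0.2294 × 1350 × (6.85/16.60) = 127.8 m³/day.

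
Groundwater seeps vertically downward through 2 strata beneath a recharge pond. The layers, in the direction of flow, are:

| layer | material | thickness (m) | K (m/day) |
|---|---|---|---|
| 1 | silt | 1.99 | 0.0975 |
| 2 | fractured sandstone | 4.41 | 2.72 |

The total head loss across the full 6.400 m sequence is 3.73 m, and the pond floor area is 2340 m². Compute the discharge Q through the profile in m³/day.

396

Flow is perpendicular to layering, so the layers act in series and the equivalent K is the thickness-weighted harmonic mean.
Total thickness L = 1.99 + 4.41 = 6.400 m.
Σ(b_i/K_i) = 1.99/0.0975 + 4.41/2.72 = 22.03 d.
K_eq = L / Σ(b_i/K_i) = 6.400 / 22.03 = 0.2905 m/day.
Q = K_eq · A · (Δh/L) = 0.2905 × 2340 × (3.73/6.400) = 396.2 m³/day.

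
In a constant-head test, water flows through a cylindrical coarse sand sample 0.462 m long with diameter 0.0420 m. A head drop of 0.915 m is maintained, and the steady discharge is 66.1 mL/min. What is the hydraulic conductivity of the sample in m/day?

Cross-sectional area A = π·(d/2)² = π × (0.0420/2)² = 0.001385 m².
Convert discharge: 66.1 mL/min = 1.102e-06 m³/s.
Darcy's law rearranged: K = Q·L / (A·Δh) = 1.102e-06 × 0.462 / (0.001385 × 0.915) = 0.0004015 m/s = 34.69 m/day.

34.7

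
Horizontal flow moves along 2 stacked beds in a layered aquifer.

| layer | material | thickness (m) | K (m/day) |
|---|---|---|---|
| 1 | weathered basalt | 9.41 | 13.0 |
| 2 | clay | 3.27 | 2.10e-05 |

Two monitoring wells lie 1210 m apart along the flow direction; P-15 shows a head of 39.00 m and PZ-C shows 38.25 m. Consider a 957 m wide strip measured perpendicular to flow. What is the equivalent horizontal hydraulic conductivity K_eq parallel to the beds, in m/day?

9.65

Flow is parallel to layering, so each bed carries its own Darcy discharge and the transmissivities add.
Σ(K_i·b_i) = 13.0×9.41 + 2.10e-05×3.27 = 122.3 m²/day.
Total thickness b = 12.68 m, so K_eq = Σ(K_i·b_i)/b = 9.647 m/day.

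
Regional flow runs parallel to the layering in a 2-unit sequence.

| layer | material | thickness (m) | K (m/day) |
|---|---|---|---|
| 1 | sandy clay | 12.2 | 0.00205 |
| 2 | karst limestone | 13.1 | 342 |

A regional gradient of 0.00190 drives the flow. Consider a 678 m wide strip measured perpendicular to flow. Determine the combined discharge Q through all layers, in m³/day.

5770

Flow is parallel to layering, so each bed carries its own Darcy discharge and the transmissivities add.
Σ(K_i·b_i) = 0.00205×12.2 + 342×13.1 = 4480 m²/day.
Hydraulic gradient i = 0.00190.
Q = Σ(K_i·b_i) · W · i = 4480 × 678 × 0.001900 = 5771 m³/day.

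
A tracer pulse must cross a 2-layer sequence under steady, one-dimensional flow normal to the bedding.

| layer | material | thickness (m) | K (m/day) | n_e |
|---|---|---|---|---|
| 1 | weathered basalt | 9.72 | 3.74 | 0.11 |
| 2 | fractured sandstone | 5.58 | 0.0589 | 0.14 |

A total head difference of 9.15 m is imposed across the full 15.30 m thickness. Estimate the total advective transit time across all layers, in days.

19.7

With flow normal to the layers, continuity requires the same specific discharge q through every layer.
Σ(b_i/K_i) = 9.72/3.74 + 5.58/0.0589 = 97.34 d.
q = Δh / Σ(b_i/K_i) = 9.15 / 97.34 = 0.09400 m/day.
In each layer the seepage velocity is v_i = q/n_i, so the layer transit time is t_i = b_i·n_i / q:
  layer 1 (weathered basalt): t_1 = 9.72 × 0.11 / 0.09400 = 11.37 d
  layer 2 (fractured sandstone): t_2 = 5.58 × 0.14 / 0.09400 = 8.310 d
Total t = Σ t_i = 19.68 days.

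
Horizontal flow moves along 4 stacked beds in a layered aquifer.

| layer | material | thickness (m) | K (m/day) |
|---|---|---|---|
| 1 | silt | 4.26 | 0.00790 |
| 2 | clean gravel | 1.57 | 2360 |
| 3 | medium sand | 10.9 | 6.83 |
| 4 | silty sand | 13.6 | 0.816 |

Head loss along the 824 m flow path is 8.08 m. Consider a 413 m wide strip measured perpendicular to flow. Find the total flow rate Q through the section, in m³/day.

15400

Flow is parallel to layering, so each bed carries its own Darcy discharge and the transmissivities add.
Σ(K_i·b_i) = 0.00790×4.26 + 2360×1.57 + 6.83×10.9 + 0.816×13.6 = 3791 m²/day.
Hydraulic gradient i = Δh / L = 8.08 / 824 = 0.009806.
Q = Σ(K_i·b_i) · W · i = 3791 × 413 × 0.009806 = 15352 m³/day.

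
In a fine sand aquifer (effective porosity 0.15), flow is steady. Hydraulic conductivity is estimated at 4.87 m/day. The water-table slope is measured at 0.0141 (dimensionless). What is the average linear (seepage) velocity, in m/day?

Hydraulic gradient i = 0.0141.
Darcy flux q = K · i = 4.870 × 0.01410 = 0.06867 m/day.
Seepage velocity v = q / n_e = 0.06867 / 0.15 = 0.4578 m/day.

0.458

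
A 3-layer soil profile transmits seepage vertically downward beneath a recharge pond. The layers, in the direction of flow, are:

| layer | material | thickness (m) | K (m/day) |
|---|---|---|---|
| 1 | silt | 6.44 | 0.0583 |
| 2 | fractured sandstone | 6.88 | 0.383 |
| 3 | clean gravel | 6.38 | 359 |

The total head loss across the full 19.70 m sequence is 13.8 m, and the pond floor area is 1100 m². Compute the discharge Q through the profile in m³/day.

118

Flow is perpendicular to layering, so the layers act in series and the equivalent K is the thickness-weighted harmonic mean.
Total thickness L = 6.44 + 6.88 + 6.38 = 19.70 m.
Σ(b_i/K_i) = 6.44/0.0583 + 6.88/0.383 + 6.38/359 = 128.4 d.
K_eq = L / Σ(b_i/K_i) = 19.70 / 128.4 = 0.1534 m/day.
Q = K_eq · A · (Δh/L) = 0.1534 × 1100 × (13.8/19.70) = 118.2 m³/day.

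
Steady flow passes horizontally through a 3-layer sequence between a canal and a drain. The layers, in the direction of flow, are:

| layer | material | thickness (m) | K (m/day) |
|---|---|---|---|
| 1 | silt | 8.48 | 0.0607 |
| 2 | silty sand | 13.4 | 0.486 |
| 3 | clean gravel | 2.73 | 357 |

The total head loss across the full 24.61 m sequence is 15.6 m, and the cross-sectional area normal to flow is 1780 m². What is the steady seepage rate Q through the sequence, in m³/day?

166

Flow is perpendicular to layering, so the layers act in series and the equivalent K is the thickness-weighted harmonic mean.
Total thickness L = 8.48 + 13.4 + 2.73 = 24.61 m.
Σ(b_i/K_i) = 8.48/0.0607 + 13.4/0.486 + 2.73/357 = 167.3 d.
K_eq = L / Σ(b_i/K_i) = 24.61 / 167.3 = 0.1471 m/day.
Q = K_eq · A · (Δh/L) = 0.1471 × 1780 × (15.6/24.61) = 166.0 m³/day.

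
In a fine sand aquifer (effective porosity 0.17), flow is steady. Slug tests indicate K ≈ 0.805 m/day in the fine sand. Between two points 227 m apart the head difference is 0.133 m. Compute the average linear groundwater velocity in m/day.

0.00277

Hydraulic gradient i = Δh / L = 0.133 / 227 = 0.0005859.
Darcy flux q = K · i = 0.8050 × 0.0005859 = 0.0004717 m/day.
Seepage velocity v = q / n_e = 0.0004717 / 0.17 = 0.002774 m/day.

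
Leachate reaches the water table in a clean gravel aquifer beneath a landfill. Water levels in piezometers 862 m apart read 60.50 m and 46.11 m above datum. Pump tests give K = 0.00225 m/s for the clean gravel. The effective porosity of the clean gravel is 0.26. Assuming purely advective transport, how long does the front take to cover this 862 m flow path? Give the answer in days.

Convert K: 0.00225 m/s × 86400 = 194.4 m/day.
Hydraulic gradient i = (60.50 − 46.11) / 862 = 14.39 / 862 = 0.01669.
Darcy flux q = K · i = 194.4 × 0.01669 = 3.245 m/day.
Seepage velocity v = q / n_e = 3.245 / 0.26 = 12.48 m/day.
Travel time t = L / v = 862 / 12.48 = 69.06 days.

69.1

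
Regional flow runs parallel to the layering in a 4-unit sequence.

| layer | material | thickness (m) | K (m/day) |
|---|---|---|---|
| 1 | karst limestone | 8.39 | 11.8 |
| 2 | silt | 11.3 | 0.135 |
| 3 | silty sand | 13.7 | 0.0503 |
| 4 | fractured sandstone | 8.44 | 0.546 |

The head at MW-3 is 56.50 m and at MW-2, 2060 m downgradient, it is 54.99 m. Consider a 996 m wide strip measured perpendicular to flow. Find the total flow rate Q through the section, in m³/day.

Flow is parallel to layering, so each bed carries its own Darcy discharge and the transmissivities add.
Σ(K_i·b_i) = 11.8×8.39 + 0.135×11.3 + 0.0503×13.7 + 0.546×8.44 = 105.8 m²/day.
Hydraulic gradient i = (56.50 − 54.99) / 2060 = 1.51 / 2060 = 0.0007330.
Q = Σ(K_i·b_i) · W · i = 105.8 × 996 × 0.0007330 = 77.26 m³/day.

77.3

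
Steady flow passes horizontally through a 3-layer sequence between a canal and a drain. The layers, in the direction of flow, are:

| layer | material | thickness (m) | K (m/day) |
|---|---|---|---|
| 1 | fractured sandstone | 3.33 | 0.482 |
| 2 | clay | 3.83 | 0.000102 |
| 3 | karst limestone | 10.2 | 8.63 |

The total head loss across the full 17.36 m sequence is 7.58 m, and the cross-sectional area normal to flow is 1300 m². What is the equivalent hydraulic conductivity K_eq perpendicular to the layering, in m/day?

0.000462

Flow is perpendicular to layering, so the layers act in series and the equivalent K is the thickness-weighted harmonic mean.
Total thickness L = 3.33 + 3.83 + 10.2 = 17.36 m.
Σ(b_i/K_i) = 3.33/0.482 + 3.83/0.000102 + 10.2/8.63 = 37557 d.
K_eq = L / Σ(b_i/K_i) = 17.36 / 37557 = 0.0004622 m/day.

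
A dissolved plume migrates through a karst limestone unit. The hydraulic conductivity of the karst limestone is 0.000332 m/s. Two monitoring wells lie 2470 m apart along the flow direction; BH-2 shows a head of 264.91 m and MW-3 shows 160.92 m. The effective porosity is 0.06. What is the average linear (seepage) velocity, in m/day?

20.1

Convert K: 0.000332 m/s × 86400 = 28.68 m/day.
Hydraulic gradient i = (264.91 − 160.92) / 2470 = 103.99 / 2470 = 0.04210.
Darcy flux q = K · i = 28.68 × 0.04210 = 1.208 m/day.
Seepage velocity v = q / n_e = 1.208 / 0.06 = 20.13 m/day.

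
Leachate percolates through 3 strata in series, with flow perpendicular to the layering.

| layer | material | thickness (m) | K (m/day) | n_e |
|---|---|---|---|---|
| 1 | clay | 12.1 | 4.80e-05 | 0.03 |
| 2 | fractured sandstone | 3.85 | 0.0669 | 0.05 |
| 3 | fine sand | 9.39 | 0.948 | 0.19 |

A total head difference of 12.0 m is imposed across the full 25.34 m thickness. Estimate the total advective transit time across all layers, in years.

135

With flow normal to the layers, continuity requires the same specific discharge q through every layer.
Σ(b_i/K_i) = 12.1/4.80e-05 + 3.85/0.0669 + 9.39/0.948 = 2.522e+05 d.
q = Δh / Σ(b_i/K_i) = 12.0 / 2.522e+05 = 4.759e-05 m/day.
In each layer the seepage velocity is v_i = q/n_i, so the layer transit time is t_i = b_i·n_i / q:
  layer 1 (clay): t_1 = 12.1 × 0.03 / 4.759e-05 = 7628 d
  layer 2 (fractured sandstone): t_2 = 3.85 × 0.05 / 4.759e-05 = 4045 d
  layer 3 (fine sand): t_3 = 9.39 × 0.19 / 4.759e-05 = 37489 d
Total t = Σ t_i = 49161 days = 134.6 years.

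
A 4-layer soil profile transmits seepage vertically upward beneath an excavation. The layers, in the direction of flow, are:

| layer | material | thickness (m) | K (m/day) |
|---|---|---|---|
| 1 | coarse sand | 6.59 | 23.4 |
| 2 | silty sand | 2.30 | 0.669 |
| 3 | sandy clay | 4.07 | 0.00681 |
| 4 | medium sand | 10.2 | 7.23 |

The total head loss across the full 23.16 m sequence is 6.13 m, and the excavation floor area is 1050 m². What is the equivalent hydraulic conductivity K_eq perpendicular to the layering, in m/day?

0.0384

Flow is perpendicular to layering, so the layers act in series and the equivalent K is the thickness-weighted harmonic mean.
Total thickness L = 6.59 + 2.30 + 4.07 + 10.2 = 23.16 m.
Σ(b_i/K_i) = 6.59/23.4 + 2.30/0.669 + 4.07/0.00681 + 10.2/7.23 = 602.8 d.
K_eq = L / Σ(b_i/K_i) = 23.16 / 602.8 = 0.03842 m/day.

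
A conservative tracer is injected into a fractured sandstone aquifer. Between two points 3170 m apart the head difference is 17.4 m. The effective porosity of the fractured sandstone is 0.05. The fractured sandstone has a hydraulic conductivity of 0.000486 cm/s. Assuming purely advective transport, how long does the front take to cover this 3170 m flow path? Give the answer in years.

188

Convert K: 0.000486 cm/s × 864 = 0.4199 m/day.
Hydraulic gradient i = Δh / L = 17.4 / 3170 = 0.005489.
Darcy flux q = K · i = 0.4199 × 0.005489 = 0.002305 m/day.
Seepage velocity v = q / n_e = 0.002305 / 0.05 = 0.04610 m/day.
Travel time t = L / v = 3170 / 0.04610 = 68768 days = 188.3 years.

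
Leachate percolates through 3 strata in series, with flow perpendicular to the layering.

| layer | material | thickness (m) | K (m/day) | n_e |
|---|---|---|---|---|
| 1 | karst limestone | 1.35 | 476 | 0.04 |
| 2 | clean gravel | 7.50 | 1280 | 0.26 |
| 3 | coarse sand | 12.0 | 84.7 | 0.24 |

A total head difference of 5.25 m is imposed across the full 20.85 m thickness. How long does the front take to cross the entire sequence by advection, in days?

With flow normal to the layers, continuity requires the same specific discharge q through every layer.
Σ(b_i/K_i) = 1.35/476 + 7.50/1280 + 12.0/84.7 = 0.1504 d.
q = Δh / Σ(b_i/K_i) = 5.25 / 0.1504 = 34.91 m/day.
In each layer the seepage velocity is v_i = q/n_i, so the layer transit time is t_i = b_i·n_i / q:
  layer 1 (karst limestone): t_1 = 1.35 × 0.04 / 34.91 = 0.001547 d
  layer 2 (clean gravel): t_2 = 7.50 × 0.26 / 34.91 = 0.05585 d
  layer 3 (coarse sand): t_3 = 12.0 × 0.24 / 34.91 = 0.08249 d
Total t = Σ t_i = 0.1399 days.

0.140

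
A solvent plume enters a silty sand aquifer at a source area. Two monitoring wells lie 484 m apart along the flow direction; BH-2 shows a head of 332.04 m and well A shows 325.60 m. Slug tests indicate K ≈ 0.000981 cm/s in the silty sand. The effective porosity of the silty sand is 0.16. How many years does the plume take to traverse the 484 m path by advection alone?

18.8

Convert K: 0.000981 cm/s × 864 = 0.8476 m/day.
Hydraulic gradient i = (332.04 − 325.60) / 484 = 6.44 / 484 = 0.01331.
Darcy flux q = K · i = 0.8476 × 0.01331 = 0.01128 m/day.
Seepage velocity v = q / n_e = 0.01128 / 0.16 = 0.07049 m/day.
Travel time t = L / v = 484 / 0.07049 = 6867 days = 18.80 years.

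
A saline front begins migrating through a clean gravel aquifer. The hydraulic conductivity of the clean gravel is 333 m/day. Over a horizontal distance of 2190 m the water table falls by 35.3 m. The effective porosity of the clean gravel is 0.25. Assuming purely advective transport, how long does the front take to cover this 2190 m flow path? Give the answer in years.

Hydraulic gradient i = Δh / L = 35.3 / 2190 = 0.01612.
Darcy flux q = K · i = 333.0 × 0.01612 = 5.368 m/day.
Seepage velocity v = q / n_e = 5.368 / 0.25 = 21.47 m/day.
Travel time t = L / v = 2190 / 21.47 = 102.0 days = 0.2793 years.

0.279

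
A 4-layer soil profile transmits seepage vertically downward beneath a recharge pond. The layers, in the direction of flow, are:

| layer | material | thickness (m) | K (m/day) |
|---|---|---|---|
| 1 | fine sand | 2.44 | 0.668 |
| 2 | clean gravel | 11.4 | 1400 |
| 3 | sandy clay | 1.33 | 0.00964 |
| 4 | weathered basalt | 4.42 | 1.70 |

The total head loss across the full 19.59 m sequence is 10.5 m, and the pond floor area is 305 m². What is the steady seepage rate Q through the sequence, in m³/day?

Flow is perpendicular to layering, so the layers act in series and the equivalent K is the thickness-weighted harmonic mean.
Total thickness L = 2.44 + 11.4 + 1.33 + 4.42 = 19.59 m.
Σ(b_i/K_i) = 2.44/0.668 + 11.4/1400 + 1.33/0.00964 + 4.42/1.70 = 144.2 d.
K_eq = L / Σ(b_i/K_i) = 19.59 / 144.2 = 0.1358 m/day.
Q = K_eq · A · (Δh/L) = 0.1358 × 305 × (10.5/19.59) = 22.20 m³/day.

22.2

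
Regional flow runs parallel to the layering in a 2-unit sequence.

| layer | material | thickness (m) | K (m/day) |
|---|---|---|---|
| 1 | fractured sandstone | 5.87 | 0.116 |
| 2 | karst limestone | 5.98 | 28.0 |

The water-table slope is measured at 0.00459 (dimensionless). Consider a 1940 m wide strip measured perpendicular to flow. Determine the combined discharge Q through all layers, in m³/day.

Flow is parallel to layering, so each bed carries its own Darcy discharge and the transmissivities add.
Σ(K_i·b_i) = 0.116×5.87 + 28.0×5.98 = 168.1 m²/day.
Hydraulic gradient i = 0.00459.
Q = Σ(K_i·b_i) · W · i = 168.1 × 1940 × 0.004590 = 1497 m³/day.

1500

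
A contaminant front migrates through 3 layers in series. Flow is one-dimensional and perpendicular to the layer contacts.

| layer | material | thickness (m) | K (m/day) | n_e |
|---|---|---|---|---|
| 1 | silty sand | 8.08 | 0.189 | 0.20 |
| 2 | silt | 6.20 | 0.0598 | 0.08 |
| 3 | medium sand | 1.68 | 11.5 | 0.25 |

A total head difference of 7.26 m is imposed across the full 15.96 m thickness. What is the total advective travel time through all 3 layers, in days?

51.1

With flow normal to the layers, continuity requires the same specific discharge q through every layer.
Σ(b_i/K_i) = 8.08/0.189 + 6.20/0.0598 + 1.68/11.5 = 146.6 d.
q = Δh / Σ(b_i/K_i) = 7.26 / 146.6 = 0.04953 m/day.
In each layer the seepage velocity is v_i = q/n_i, so the layer transit time is t_i = b_i·n_i / q:
  layer 1 (silty sand): t_1 = 8.08 × 0.20 / 0.04953 = 32.63 d
  layer 2 (silt): t_2 = 6.20 × 0.08 / 0.04953 = 10.01 d
  layer 3 (medium sand): t_3 = 1.68 × 0.25 / 0.04953 = 8.480 d
Total t = Σ t_i = 51.12 days.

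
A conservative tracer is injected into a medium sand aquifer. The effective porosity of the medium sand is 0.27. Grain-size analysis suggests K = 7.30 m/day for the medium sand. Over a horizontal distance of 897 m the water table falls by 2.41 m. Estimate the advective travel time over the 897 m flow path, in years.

33.8

Hydraulic gradient i = Δh / L = 2.41 / 897 = 0.002687.
Darcy flux q = K · i = 7.300 × 0.002687 = 0.01961 m/day.
Seepage velocity v = q / n_e = 0.01961 / 0.27 = 0.07264 m/day.
Travel time t = L / v = 897 / 0.07264 = 12348 days = 33.81 years.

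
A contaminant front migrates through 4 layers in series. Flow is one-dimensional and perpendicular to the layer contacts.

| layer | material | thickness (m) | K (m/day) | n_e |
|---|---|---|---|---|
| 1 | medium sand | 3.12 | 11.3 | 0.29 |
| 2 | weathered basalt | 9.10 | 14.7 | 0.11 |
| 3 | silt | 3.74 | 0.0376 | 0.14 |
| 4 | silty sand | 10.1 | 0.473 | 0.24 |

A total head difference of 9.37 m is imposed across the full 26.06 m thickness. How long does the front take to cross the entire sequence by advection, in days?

With flow normal to the layers, continuity requires the same specific discharge q through every layer.
Σ(b_i/K_i) = 3.12/11.3 + 9.10/14.7 + 3.74/0.0376 + 10.1/0.473 = 121.7 d.
q = Δh / Σ(b_i/K_i) = 9.37 / 121.7 = 0.07698 m/day.
In each layer the seepage velocity is v_i = q/n_i, so the layer transit time is t_i = b_i·n_i / q:
  layer 1 (medium sand): t_1 = 3.12 × 0.29 / 0.07698 = 11.75 d
  layer 2 (weathered basalt): t_2 = 9.10 × 0.11 / 0.07698 = 13.00 d
  layer 3 (silt): t_3 = 3.74 × 0.14 / 0.07698 = 6.802 d
  layer 4 (silty sand): t_4 = 10.1 × 0.24 / 0.07698 = 31.49 d
Total t = Σ t_i = 63.05 days.

63.0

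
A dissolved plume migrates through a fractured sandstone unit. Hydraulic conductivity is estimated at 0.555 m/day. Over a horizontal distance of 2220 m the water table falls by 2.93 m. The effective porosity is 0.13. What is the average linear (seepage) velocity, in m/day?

0.00563

Hydraulic gradient i = Δh / L = 2.93 / 2220 = 0.001320.
Darcy flux q = K · i = 0.5550 × 0.001320 = 0.0007325 m/day.
Seepage velocity v = q / n_e = 0.0007325 / 0.13 = 0.005635 m/day.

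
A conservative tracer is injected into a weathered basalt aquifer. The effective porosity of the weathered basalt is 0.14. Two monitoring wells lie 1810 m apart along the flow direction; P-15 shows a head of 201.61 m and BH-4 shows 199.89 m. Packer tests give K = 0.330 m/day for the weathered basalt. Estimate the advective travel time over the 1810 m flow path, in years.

2210

Hydraulic gradient i = (201.61 − 199.89) / 1810 = 1.72 / 1810 = 0.0009503.
Darcy flux q = K · i = 0.3300 × 0.0009503 = 0.0003136 m/day.
Seepage velocity v = q / n_e = 0.0003136 / 0.14 = 0.002240 m/day.
Travel time t = L / v = 1810 / 0.002240 = 8.081e+05 days = 2212 years.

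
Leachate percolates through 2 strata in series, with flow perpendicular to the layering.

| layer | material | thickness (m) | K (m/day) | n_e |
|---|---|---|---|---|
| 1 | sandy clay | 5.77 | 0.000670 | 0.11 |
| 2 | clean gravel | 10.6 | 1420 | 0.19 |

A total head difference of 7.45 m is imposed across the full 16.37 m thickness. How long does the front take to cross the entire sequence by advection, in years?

8.38

With flow normal to the layers, continuity requires the same specific discharge q through every layer.
Σ(b_i/K_i) = 5.77/0.000670 + 10.6/1420 = 8612 d.
q = Δh / Σ(b_i/K_i) = 7.45 / 8612 = 0.0008651 m/day.
In each layer the seepage velocity is v_i = q/n_i, so the layer transit time is t_i = b_i·n_i / q:
  layer 1 (sandy clay): t_1 = 5.77 × 0.11 / 0.0008651 = 733.7 d
  layer 2 (clean gravel): t_2 = 10.6 × 0.19 / 0.0008651 = 2328 d
Total t = Σ t_i = 3062 days = 8.383 years.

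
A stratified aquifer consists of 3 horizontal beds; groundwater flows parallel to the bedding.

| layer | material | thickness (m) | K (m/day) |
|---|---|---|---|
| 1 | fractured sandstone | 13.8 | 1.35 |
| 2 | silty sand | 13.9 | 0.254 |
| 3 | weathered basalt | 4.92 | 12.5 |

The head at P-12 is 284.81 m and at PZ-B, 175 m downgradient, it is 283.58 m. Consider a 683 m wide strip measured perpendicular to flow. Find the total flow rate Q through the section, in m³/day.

Flow is parallel to layering, so each bed carries its own Darcy discharge and the transmissivities add.
Σ(K_i·b_i) = 1.35×13.8 + 0.254×13.9 + 12.5×4.92 = 83.66 m²/day.
Hydraulic gradient i = (284.81 − 283.58) / 175 = 1.23 / 175 = 0.007029.
Q = Σ(K_i·b_i) · W · i = 83.66 × 683 × 0.007029 = 401.6 m³/day.

402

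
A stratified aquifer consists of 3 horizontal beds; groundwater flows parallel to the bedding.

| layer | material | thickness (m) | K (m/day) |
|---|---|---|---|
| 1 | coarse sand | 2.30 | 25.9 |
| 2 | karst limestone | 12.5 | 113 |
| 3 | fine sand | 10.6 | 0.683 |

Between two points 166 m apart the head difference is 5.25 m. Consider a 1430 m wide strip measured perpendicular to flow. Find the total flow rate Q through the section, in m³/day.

Flow is parallel to layering, so each bed carries its own Darcy discharge and the transmissivities add.
Σ(K_i·b_i) = 25.9×2.30 + 113×12.5 + 0.683×10.6 = 1479 m²/day.
Hydraulic gradient i = Δh / L = 5.25 / 166 = 0.03163.
Q = Σ(K_i·b_i) · W · i = 1479 × 1430 × 0.03163 = 66903 m³/day.

66900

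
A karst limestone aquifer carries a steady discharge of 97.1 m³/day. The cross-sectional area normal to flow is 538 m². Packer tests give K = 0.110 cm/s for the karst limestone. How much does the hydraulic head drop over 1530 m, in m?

Convert K: 0.110 cm/s × 864 = 95.04 m/day.
From Q = K·A·i, i = Q / (K·A) = 97.1 / (95.04 × 538.0) = 0.001899.
Head loss Δh = i · L = 0.001899 × 1530 = 2.906 m.

2.91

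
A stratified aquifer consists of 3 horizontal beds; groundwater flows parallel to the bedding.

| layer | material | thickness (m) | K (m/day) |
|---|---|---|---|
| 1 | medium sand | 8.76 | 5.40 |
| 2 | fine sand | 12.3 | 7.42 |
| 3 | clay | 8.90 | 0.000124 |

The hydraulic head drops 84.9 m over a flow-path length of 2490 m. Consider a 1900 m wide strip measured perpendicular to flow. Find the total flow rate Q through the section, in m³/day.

8980

Flow is parallel to layering, so each bed carries its own Darcy discharge and the transmissivities add.
Σ(K_i·b_i) = 5.40×8.76 + 7.42×12.3 + 0.000124×8.90 = 138.6 m²/day.
Hydraulic gradient i = Δh / L = 84.9 / 2490 = 0.03410.
Q = Σ(K_i·b_i) · W · i = 138.6 × 1900 × 0.03410 = 8977 m³/day.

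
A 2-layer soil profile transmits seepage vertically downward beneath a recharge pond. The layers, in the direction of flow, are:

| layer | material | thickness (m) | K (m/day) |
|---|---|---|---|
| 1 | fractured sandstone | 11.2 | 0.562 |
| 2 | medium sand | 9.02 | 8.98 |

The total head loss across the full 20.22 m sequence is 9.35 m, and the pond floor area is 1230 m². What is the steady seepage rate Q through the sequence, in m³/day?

Flow is perpendicular to layering, so the layers act in series and the equivalent K is the thickness-weighted harmonic mean.
Total thickness L = 11.2 + 9.02 = 20.22 m.
Σ(b_i/K_i) = 11.2/0.562 + 9.02/8.98 = 20.93 d.
K_eq = L / Σ(b_i/K_i) = 20.22 / 20.93 = 0.9659 m/day.
Q = K_eq · A · (Δh/L) = 0.9659 × 1230 × (9.35/20.22) = 549.4 m³/day.

549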